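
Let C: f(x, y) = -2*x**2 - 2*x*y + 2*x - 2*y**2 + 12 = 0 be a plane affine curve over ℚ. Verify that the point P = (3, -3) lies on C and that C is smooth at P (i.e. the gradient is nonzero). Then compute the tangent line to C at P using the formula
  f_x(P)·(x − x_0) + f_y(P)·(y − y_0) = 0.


Tangent line at P: -4*x + 6*y + 30 = 0.

Step 1: f(3, -3) = 0, so P lies on C.
Step 2: partial derivatives
  f_x(x, y) = -4*x - 2*y + 2, f_y(x, y) = -2*x - 4*y.
  f_x(P) = -4, f_y(P) = 6 (gradient nonzero, so P is smooth).
Step 3: tangent line at P: -4·(x − 3) + 6·(y − -3) = 0.
Expanding: -4*x + 6*y + 30 = 0.


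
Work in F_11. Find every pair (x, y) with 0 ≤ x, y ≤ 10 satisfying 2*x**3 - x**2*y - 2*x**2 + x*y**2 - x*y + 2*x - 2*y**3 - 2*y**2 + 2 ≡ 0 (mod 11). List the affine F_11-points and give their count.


Affine F_11-points: {(0, 2), (1, 8), (2, 10), (3, 0), (3, 8), (3, 9), (4, 6), (6, 0), (8, 4), (9, 9), (10, 9)}; count = 11.

For each of the 121 pairs (x, y) ∈ F_11², evaluate f(x, y) mod 11. Record the zeros.
  x = 0: [0↦2, 1↦9, 2↦0, 3↦7, 4↦7, 5↦10, 6↦4, 7↦10, 8↦5, 9↦10, 10↦2]  zeros at y ∈ {2}
  x = 1: [0↦4, 1↦10, 2↦2, 3↦1, 4↦6, 5↦5, 6↦8, 7↦3, 8↦0, 9↦9, 10↦7]  zeros at y ∈ {8}
  x = 2: [0↦3, 1↦6, 2↦8, 3↦8, 4↦5, 5↦9, 6↦8, 7↦1, 8↦9, 9↦9, 10↦0]  zeros at y ∈ {10}
  x = 3: [0↦0, 1↦9, 2↦8, 3↦7, 4↦5, 5↦1, 6↦5, 7↦5, 8↦0, 9↦0, 10↦4]  zeros at y ∈ {0, 8, 9}
  x = 4: [0↦7, 1↦9, 2↦3, 3↦10, 4↦7, 5↦4, 6↦0, 7↦5, 8↦7, 9↦5, 10↦9]  zeros at y ∈ {6}
  x = 5: [0↦3, 1↦7, 2↦5, 3↦7, 4↦1, 5↦8, 6↦5, 7↦2, 8↦9, 9↦3, 10↦5]  zeros at y ∈ ∅
  x = 6: [0↦0, 1↦4, 2↦4, 3↦10, 4↦10, 5↦3, 6↦10, 7↦8, 8↦7, 9↦6, 10↦4]  zeros at y ∈ {0}
  x = 7: [0↦10, 1↦1, 2↦1, 3↦9, 4↦2, 5↦1, 6↦5, 7↦2, 8↦2, 9↦4, 10↦7]  zeros at y ∈ ∅
  x = 8: [0↦1, 1↦10, 2↦8, 3↦5, 4↦0, 5↦3, 6↦2, 7↦7, 8↦6, 9↦9, 10↦4]  zeros at y ∈ {4}
  x = 9: [0↦7, 1↦10, 2↦4, 3↦10, 4↦5, 5↦10, 6↦2, 7↦2, 8↦9, 9↦0, 10↦7]  zeros at y ∈ {9}
  x = 10: [0↦7, 1↦2, 2↦1, 3↦3, 4↦7, 5↦1, 6↦6, 7↦10, 8↦1, 9↦0, 10↦6]  zeros at y ∈ {9}
Collecting zeros: affine points = {(0, 2), (1, 8), (2, 10), (3, 0), (3, 8), (3, 9), (4, 6), (6, 0), (8, 4), (9, 9), (10, 9)}.
Total count |C(F_11)_aff| = 11.


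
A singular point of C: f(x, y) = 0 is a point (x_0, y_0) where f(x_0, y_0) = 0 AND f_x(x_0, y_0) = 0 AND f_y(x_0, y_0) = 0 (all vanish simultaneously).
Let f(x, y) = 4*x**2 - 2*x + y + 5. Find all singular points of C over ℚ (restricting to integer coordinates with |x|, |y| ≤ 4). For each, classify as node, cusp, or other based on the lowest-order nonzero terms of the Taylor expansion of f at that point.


No singular points in the scanned grid; C is smooth there.

Compute partial derivatives:
  f_x = 8*x - 2.
  f_y = 1.
f_y = 1 is a nonzero constant, so f_y never vanishes: no point (x, y) can satisfy f = f_x = f_y = 0. In particular no (x, y) ∈ {−4, ..., 4}² is singular; the curve is smooth.


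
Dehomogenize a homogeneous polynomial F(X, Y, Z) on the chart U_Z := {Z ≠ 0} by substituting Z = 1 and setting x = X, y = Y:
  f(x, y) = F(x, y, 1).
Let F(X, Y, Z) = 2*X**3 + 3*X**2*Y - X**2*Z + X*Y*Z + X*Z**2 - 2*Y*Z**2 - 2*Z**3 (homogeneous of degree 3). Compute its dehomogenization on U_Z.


f(x, y) = 2*x**3 + 3*x**2*y - x**2 + x*y + x - 2*y - 2

On U_Z we set Z = 1. Each monomial c·X^i·Y^j·Z^k in F becomes c·x^i·y^j·1^k = c·x^i·y^j.
Substituting Z = 1: F(X, Y, 1) = 2*x**3 + 3*x**2*y - x**2 + x*y + x - 2*y - 2.
Note: deg(f) ≤ deg(F) = 3; strict inequality happens when F is divisible by Z (lost terms).


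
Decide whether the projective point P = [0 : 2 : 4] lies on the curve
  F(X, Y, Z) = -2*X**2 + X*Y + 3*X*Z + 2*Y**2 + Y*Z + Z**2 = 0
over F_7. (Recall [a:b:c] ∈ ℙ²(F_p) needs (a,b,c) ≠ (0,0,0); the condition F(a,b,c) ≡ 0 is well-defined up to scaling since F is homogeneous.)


F(0,2,4) ≡ 4 (mod 7); P is NOT on the curve.

Evaluate F(0, 2, 4) term-by-term (mod 7).
  -2*X**2 ↦ -2·0·1·1 = 0
  X*Y ↦ 1·0·2·1 = 0
  3*X*Z ↦ 3·0·1·4 = 0
  2*Y**2 ↦ 2·1·4·1 = 8
  Y*Z ↦ 1·1·2·4 = 8
  Z**2 ↦ 1·1·1·16 = 16
Sum: F(0, 2, 4) = (0) + (0) + (0) + (8) + (8) + (16) = 32.
Reducing mod 7: 32 ≡ 4 (mod 7).
Since F(a, b, c) ≡ 4 ≠ 0 (mod 7), P does NOT lie on the curve.


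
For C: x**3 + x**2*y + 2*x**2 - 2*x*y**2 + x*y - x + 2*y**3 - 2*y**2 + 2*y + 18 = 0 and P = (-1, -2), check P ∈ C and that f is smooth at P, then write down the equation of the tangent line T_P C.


Tangent line at P: -8*x + 26*y + 44 = 0.

Step 1: f(-1, -2) = 0, so P lies on C.
Step 2: partial derivatives
  f_x(x, y) = 3*x**2 + 2*x*y + 4*x - 2*y**2 + y - 1, f_y(x, y) = x**2 - 4*x*y + x + 6*y**2 - 4*y + 2.
  f_x(P) = -8, f_y(P) = 26 (gradient nonzero, so P is smooth).
Step 3: tangent line at P: -8·(x − -1) + 26·(y − -2) = 0.
Expanding: -8*x + 26*y + 44 = 0.


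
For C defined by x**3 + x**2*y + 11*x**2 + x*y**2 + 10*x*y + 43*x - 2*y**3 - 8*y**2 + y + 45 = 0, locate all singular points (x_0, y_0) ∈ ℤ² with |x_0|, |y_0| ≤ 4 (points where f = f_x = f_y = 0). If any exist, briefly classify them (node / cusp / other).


Singular points: {(-3, -2)}; classification: cusp.

Compute partial derivatives:
  f_x = 3*x**2 + 2*x*y + 22*x + y**2 + 10*y + 43.
  f_y = x**2 + 2*x*y + 10*x - 6*y**2 - 16*y + 1.
Scan x_0 ∈ {−4, ..., 4}. For each x_0, f_y(x_0, y) is a polynomial in y; find its integer roots y ∈ {−4, ..., 4}, then test f_x and f at those candidates.
  x = -4: f_y(-4, y) = -6*y**2 - 24*y - 23; no integer root y with |y| ≤ 4.
  x = -3: f_y(-3, y) = -6*y**2 - 22*y - 20; vanishes at y ∈ {-2}. (-3, -2): f_x = 0, f = 0 — SINGULAR.
  x = -2: f_y(-2, y) = -6*y**2 - 20*y - 15; no integer root y with |y| ≤ 4.
  x = -1: f_y(-1, y) = -6*y**2 - 18*y - 8; no integer root y with |y| ≤ 4.
  x = 0: f_y(0, y) = -6*y**2 - 16*y + 1; no integer root y with |y| ≤ 4.
  x = 1: f_y(1, y) = -6*y**2 - 14*y + 12; vanishes at y ∈ {-3}. (1, -3): f_x = 41 ≠ 0.
  x = 2: f_y(2, y) = -6*y**2 - 12*y + 25; no integer root y with |y| ≤ 4.
  x = 3: f_y(3, y) = -6*y**2 - 10*y + 40; no integer root y with |y| ≤ 4.
  x = 4: f_y(4, y) = -6*y**2 - 8*y + 57; no integer root y with |y| ≤ 4.
Only singular point on the grid: (-3, -2).
Classify: substitute x = -3 + u, y = -2 + v and expand: f = u**3 + u**2*v + u*v**2 - 2*v**3 + v**2.
No constant or linear terms (consistent with a singular point). Quadratic part: v**2. Cubic part: u**3 + u**2*v + u*v**2 - 2*v**3.
The quadratic part v**2 is a perfect square, so there is a single (double) tangent line v = 0, i.e. y = -2. Restricting the cubic part to that line (v = 0) leaves u**3 ≠ 0, so f is not divisible by v and the branch is v² ≈ -u**3 to lowest order — this is a cusp.
Classification: cusp.


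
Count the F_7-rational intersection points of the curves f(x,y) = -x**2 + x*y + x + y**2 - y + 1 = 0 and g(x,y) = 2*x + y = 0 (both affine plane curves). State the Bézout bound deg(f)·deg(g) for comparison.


Common zeros: ∅; count = 0; Bézout bound = 2.

deg(f) = 2, deg(g) = 1, so Bézout bound = 2.
Scan x ∈ F_7. For each x, list the y ∈ F_7 with f(x, y) ≡ 0 and those with g(x, y) ≡ 0 (mod 7); the common zeros in that column are the intersection.
  x = 0: f ≡ 0 at y ∈ {3, 5}; g ≡ 0 at y ∈ {0}; common: ∅.
  x = 1: f ≡ 0 at y ∈ ∅; g ≡ 0 at y ∈ {5}; common: ∅.
  x = 2: f ≡ 0 at y ∈ ∅; g ≡ 0 at y ∈ {3}; common: ∅.
  x = 3: f ≡ 0 at y ∈ ∅; g ≡ 0 at y ∈ {1}; common: ∅.
  x = 4: f ≡ 0 at y ∈ {1, 3}; g ≡ 0 at y ∈ {6}; common: ∅.
  x = 5: f ≡ 0 at y ∈ {1, 2}; g ≡ 0 at y ∈ {4}; common: ∅.
  x = 6: f ≡ 0 at y ∈ {4, 5}; g ≡ 0 at y ∈ {2}; common: ∅.
Collecting: common zeros = ∅, so the count is 0.
Comparison with the Bézout bound: 0 ≤ 2 = deg(f)·deg(g), as expected for curves with no common component (the affine F_7-count falls short of the bound because intersections may lie at infinity, over extension fields, or carry multiplicity).


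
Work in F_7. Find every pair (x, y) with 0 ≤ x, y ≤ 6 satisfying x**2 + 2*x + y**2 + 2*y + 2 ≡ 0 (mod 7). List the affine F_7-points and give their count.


Affine F_7-points: {(6, 6)}; count = 1.

For each of the 49 pairs (x, y) ∈ F_7², evaluate f(x, y) mod 7. Record the zeros.
  x = 0: [0↦2, 1↦5, 2↦3, 3↦3, 4↦5, 5↦2, 6↦1]  zeros at y ∈ ∅
  x = 1: [0↦5, 1↦1, 2↦6, 3↦6, 4↦1, 5↦5, 6↦4]  zeros at y ∈ ∅
  x = 2: [0↦3, 1↦6, 2↦4, 3↦4, 4↦6, 5↦3, 6↦2]  zeros at y ∈ ∅
  x = 3: [0↦3, 1↦6, 2↦4, 3↦4, 4↦6, 5↦3, 6↦2]  zeros at y ∈ ∅
  x = 4: [0↦5, 1↦1, 2↦6, 3↦6, 4↦1, 5↦5, 6↦4]  zeros at y ∈ ∅
  x = 5: [0↦2, 1↦5, 2↦3, 3↦3, 4↦5, 5↦2, 6↦1]  zeros at y ∈ ∅
  x = 6: [0↦1, 1↦4, 2↦2, 3↦2, 4↦4, 5↦1, 6↦0]  zeros at y ∈ {6}
Collecting zeros: affine points = {(6, 6)}.
Total count |C(F_7)_aff| = 1.


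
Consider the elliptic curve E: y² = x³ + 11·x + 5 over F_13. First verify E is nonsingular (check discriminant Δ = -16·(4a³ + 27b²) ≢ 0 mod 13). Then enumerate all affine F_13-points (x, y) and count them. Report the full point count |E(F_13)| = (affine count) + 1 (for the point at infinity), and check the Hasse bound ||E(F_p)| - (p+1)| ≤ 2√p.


Affine points = {(1, 2), (1, 11), (2, 3), (2, 10), (3, 0), (4, 3), (4, 10), (5, 4), (5, 9), (6, 1), (6, 12), (7, 3), (7, 10), (9, 1), (9, 12), (10, 6), (10, 7), (11, 1), (11, 12)}; affine count = 19; |E(F_13)| = 20.

Discriminant check: Δ ∝ 4a³ + 27b² = 4·11³ + 27·5² = 4·1331 + 27·25 ≡ 6 (mod 13). Nonzero ⇒ E is nonsingular.
For each x ∈ F_13, compute rhs = x³ + 11·x + 5 mod 13, then count y ∈ F_13 with y² ≡ rhs.
  x = 0: rhs = 5, matching y values: none (0 points).
  x = 1: rhs = 4, matching y values: 2, 11 (2 points).
  x = 2: rhs = 9, matching y values: 3, 10 (2 points).
  x = 3: rhs = 0, matching y values: 0 (1 points).
  x = 4: rhs = 9, matching y values: 3, 10 (2 points).
  x = 5: rhs = 3, matching y values: 4, 9 (2 points).
  x = 6: rhs = 1, matching y values: 1, 12 (2 points).
  x = 7: rhs = 9, matching y values: 3, 10 (2 points).
  x = 8: rhs = 7, matching y values: none (0 points).
  x = 9: rhs = 1, matching y values: 1, 12 (2 points).
  x = 10: rhs = 10, matching y values: 6, 7 (2 points).
  x = 11: rhs = 1, matching y values: 1, 12 (2 points).
  x = 12: rhs = 6, matching y values: none (0 points).
Total affine count: 19.
Full point count |E(F_13)| = 19 + 1 = 20.
Hasse bound: |20 − (13+1)| = |6| = 6 ≤ 2√13 ≈ 7.2111 ✓.


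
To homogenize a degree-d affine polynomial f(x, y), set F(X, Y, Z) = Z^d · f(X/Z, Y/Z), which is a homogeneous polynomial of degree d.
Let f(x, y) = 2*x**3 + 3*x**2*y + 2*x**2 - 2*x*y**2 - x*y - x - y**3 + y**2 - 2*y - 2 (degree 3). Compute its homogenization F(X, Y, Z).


F(X, Y, Z) = 2*X**3 + 3*X**2*Y + 2*X**2*Z - 2*X*Y**2 - X*Y*Z - X*Z**2 - Y**3 + Y**2*Z - 2*Y*Z**2 - 2*Z**3

deg(f) = 3.
Substitute x = X/Z, y = Y/Z into f, then multiply by Z^3.
  monomial 2·x^3·y^0 ↦ 2·X^3·Y^0·Z^0.
  monomial 3·x^2·y^1 ↦ 3·X^2·Y^1·Z^0.
  monomial 2·x^2·y^0 ↦ 2·X^2·Y^0·Z^1.
  monomial -2·x^1·y^2 ↦ -2·X^1·Y^2·Z^0.
  monomial -1·x^1·y^1 ↦ -1·X^1·Y^1·Z^1.
  monomial -1·x^1·y^0 ↦ -1·X^1·Y^0·Z^2.
  monomial -1·x^0·y^3 ↦ -1·X^0·Y^3·Z^0.
  monomial 1·x^0·y^2 ↦ 1·X^0·Y^2·Z^1.
  monomial -2·x^0·y^1 ↦ -2·X^0·Y^1·Z^2.
  monomial -2·x^0·y^0 ↦ -2·X^0·Y^0·Z^3.
Collecting: F(X, Y, Z) = 2*X**3 + 3*X**2*Y + 2*X**2*Z - 2*X*Y**2 - X*Y*Z - X*Z**2 - Y**3 + Y**2*Z - 2*Y*Z**2 - 2*Z**3.


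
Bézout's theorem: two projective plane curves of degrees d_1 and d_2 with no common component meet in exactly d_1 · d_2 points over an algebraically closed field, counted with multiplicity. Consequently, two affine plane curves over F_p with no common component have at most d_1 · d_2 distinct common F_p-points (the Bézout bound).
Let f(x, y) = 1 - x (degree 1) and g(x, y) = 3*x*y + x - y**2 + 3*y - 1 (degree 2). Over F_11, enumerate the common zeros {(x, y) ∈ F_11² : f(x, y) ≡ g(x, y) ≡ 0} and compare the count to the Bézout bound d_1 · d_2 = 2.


Common zeros: {(1, 0), (1, 6)}; count = 2; Bézout bound = 2.

deg(f) = 1, deg(g) = 2, so Bézout bound = 2.
Scan x ∈ F_11. For each x, list the y ∈ F_11 with f(x, y) ≡ 0 and those with g(x, y) ≡ 0 (mod 11); the common zeros in that column are the intersection.
  x = 0: f ≡ 0 at y ∈ ∅; g ≡ 0 at y ∈ {5, 9}; common: ∅.
  x = 1: f ≡ 0 at y ∈ {0, 1, 2, 3, 4, 5, 6, 7, 8, 9, 10}; g ≡ 0 at y ∈ {0, 6}; common: {0, 6}.
  x = 2: f ≡ 0 at y ∈ ∅; g ≡ 0 at y ∈ ∅; common: ∅.
  x = 3: f ≡ 0 at y ∈ ∅; g ≡ 0 at y ∈ {2, 10}; common: ∅.
  x = 4: f ≡ 0 at y ∈ ∅; g ≡ 0 at y ∈ ∅; common: ∅.
  x = 5: f ≡ 0 at y ∈ ∅; g ≡ 0 at y ∈ ∅; common: ∅.
  x = 6: f ≡ 0 at y ∈ ∅; g ≡ 0 at y ∈ ∅; common: ∅.
  x = 7: f ≡ 0 at y ∈ ∅; g ≡ 0 at y ∈ ∅; common: ∅.
  x = 8: f ≡ 0 at y ∈ ∅; g ≡ 0 at y ∈ {1, 4}; common: ∅.
  x = 9: f ≡ 0 at y ∈ ∅; g ≡ 0 at y ∈ ∅; common: ∅.
  x = 10: f ≡ 0 at y ∈ ∅; g ≡ 0 at y ∈ {3, 8}; common: ∅.
Collecting: common zeros = {(1, 0), (1, 6)}, so the count is 2.
Comparison with the Bézout bound: 2 ≤ 2 = deg(f)·deg(g), as expected for curves with no common component (the bound is attained).


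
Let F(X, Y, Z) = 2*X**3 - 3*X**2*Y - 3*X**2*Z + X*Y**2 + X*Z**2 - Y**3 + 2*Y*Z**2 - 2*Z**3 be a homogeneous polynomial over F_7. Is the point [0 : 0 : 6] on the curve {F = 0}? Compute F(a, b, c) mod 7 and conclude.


F(0,0,6) ≡ 2 (mod 7); P is NOT on the curve.

Evaluate F(0, 0, 6) term-by-term (mod 7).
  2*X**3 ↦ 2·0·1·1 = 0
  -3*X**2*Y ↦ -3·0·0·1 = 0
  -3*X**2*Z ↦ -3·0·1·6 = 0
  X*Y**2 ↦ 1·0·0·1 = 0
  X*Z**2 ↦ 1·0·1·36 = 0
  -Y**3 ↦ -1·1·0·1 = 0
  2*Y*Z**2 ↦ 2·1·0·36 = 0
  -2*Z**3 ↦ -2·1·1·216 = -432
Sum: F(0, 0, 6) = (0) + (0) + (0) + (0) + (0) + (0) + (0) + (-432) = -432.
Reducing mod 7: -432 ≡ 2 (mod 7).
Since F(a, b, c) ≡ 2 ≠ 0 (mod 7), P does NOT lie on the curve.


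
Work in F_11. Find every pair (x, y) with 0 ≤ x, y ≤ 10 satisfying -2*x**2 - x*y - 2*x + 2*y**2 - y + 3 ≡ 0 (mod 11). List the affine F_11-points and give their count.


Affine F_11-points: {(1, 3), (1, 9), (2, 3), (2, 4), (6, 4), (6, 5), (7, 5), (7, 10), (9, 6), (9, 10), (10, 2), (10, 9)}; count = 12.

For each of the 121 pairs (x, y) ∈ F_11², evaluate f(x, y) mod 11. Record the zeros.
  x = 0: [0↦3, 1↦4, 2↦9, 3↦7, 4↦9, 5↦4, 6↦3, 7↦6, 8↦2, 9↦2, 10↦6]  zeros at y ∈ ∅
  x = 1: [0↦10, 1↦10, 2↦3, 3↦0, 4↦1, 5↦6, 6↦4, 7↦6, 8↦1, 9↦0, 10↦3]  zeros at y ∈ {3, 9}
  x = 2: [0↦2, 1↦1, 2↦4, 3↦0, 4↦0, 5↦4, 6↦1, 7↦2, 8↦7, 9↦5, 10↦7]  zeros at y ∈ {3, 4}
  x = 3: [0↦1, 1↦10, 2↦1, 3↦7, 4↦6, 5↦9, 6↦5, 7↦5, 8↦9, 9↦6, 10↦7]  zeros at y ∈ ∅
  x = 4: [0↦7, 1↦4, 2↦5, 3↦10, 4↦8, 5↦10, 6↦5, 7↦4, 8↦7, 9↦3, 10↦3]  zeros at y ∈ ∅
  x = 5: [0↦9, 1↦5, 2↦5, 3↦9, 4↦6, 5↦7, 6↦1, 7↦10, 8↦1, 9↦7, 10↦6]  zeros at y ∈ ∅
  x = 6: [0↦7, 1↦2, 2↦1, 3↦4, 4↦0, 5↦0, 6↦4, 7↦1, 8↦2, 9↦7, 10↦5]  zeros at y ∈ {4, 5}
  x = 7: [0↦1, 1↦6, 2↦4, 3↦6, 4↦1, 5↦0, 6↦3, 7↦10, 8↦10, 9↦3, 10↦0]  zeros at y ∈ {5, 10}
  x = 8: [0↦2, 1↦6, 2↦3, 3↦4, 4↦9, 5↦7, 6↦9, 7↦4, 8↦3, 9↦6, 10↦2]  zeros at y ∈ ∅
  x = 9: [0↦10, 1↦2, 2↦9, 3↦9, 4↦2, 5↦10, 6↦0, 7↦5, 8↦3, 9↦5, 10↦0]  zeros at y ∈ {6, 10}
  x = 10: [0↦3, 1↦5, 2↦0, 3↦10, 4↦2, 5↦9, 6↦9, 7↦2, 8↦10, 9↦0, 10↦5]  zeros at y ∈ {2, 9}
Collecting zeros: affine points = {(1, 3), (1, 9), (2, 3), (2, 4), (6, 4), (6, 5), (7, 5), (7, 10), (9, 6), (9, 10), (10, 2), (10, 9)}.
Total count |C(F_11)_aff| = 12.


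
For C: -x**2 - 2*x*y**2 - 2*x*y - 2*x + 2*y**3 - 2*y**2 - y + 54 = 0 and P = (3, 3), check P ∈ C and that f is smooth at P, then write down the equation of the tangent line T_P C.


Tangent line at P: -32*x - y + 99 = 0.

Step 1: f(3, 3) = 0, so P lies on C.
Step 2: partial derivatives
  f_x(x, y) = -2*x - 2*y**2 - 2*y - 2, f_y(x, y) = -4*x*y - 2*x + 6*y**2 - 4*y - 1.
  f_x(P) = -32, f_y(P) = -1 (gradient nonzero, so P is smooth).
Step 3: tangent line at P: -32·(x − 3) + -1·(y − 3) = 0.
Expanding: -32*x - y + 99 = 0.


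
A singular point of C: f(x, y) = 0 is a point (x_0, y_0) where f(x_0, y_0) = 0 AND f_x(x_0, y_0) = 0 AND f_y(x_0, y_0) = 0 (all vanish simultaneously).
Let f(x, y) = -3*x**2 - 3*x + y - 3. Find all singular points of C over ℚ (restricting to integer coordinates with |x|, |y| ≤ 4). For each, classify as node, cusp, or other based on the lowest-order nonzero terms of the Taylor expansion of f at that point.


No singular points in the scanned grid; C is smooth there.

Compute partial derivatives:
  f_x = -6*x - 3.
  f_y = 1.
f_y = 1 is a nonzero constant, so f_y never vanishes: no point (x, y) can satisfy f = f_x = f_y = 0. In particular no (x, y) ∈ {−4, ..., 4}² is singular; the curve is smooth.


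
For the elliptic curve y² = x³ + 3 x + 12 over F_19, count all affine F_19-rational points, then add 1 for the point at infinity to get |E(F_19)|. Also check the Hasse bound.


Affine points = {(1, 4), (1, 15), (2, 8), (2, 11), (5, 0), (8, 4), (8, 15), (10, 4), (10, 15), (12, 3), (12, 16), (13, 5), (13, 14), (14, 9), (14, 10), (17, 6), (17, 13)}; affine count = 17; |E(F_19)| = 18.

Discriminant check: Δ ∝ 4a³ + 27b² = 4·3³ + 27·12² = 4·27 + 27·144 ≡ 6 (mod 19). Nonzero ⇒ E is nonsingular.
For each x ∈ F_19, compute rhs = x³ + 3·x + 12 mod 19, then count y ∈ F_19 with y² ≡ rhs.
  x = 0: rhs = 12, matching y values: none (0 points).
  x = 1: rhs = 16, matching y values: 4, 15 (2 points).
  x = 2: rhs = 7, matching y values: 8, 11 (2 points).
  x = 3: rhs = 10, matching y values: none (0 points).
  x = 4: rhs = 12, matching y values: none (0 points).
  x = 5: rhs = 0, matching y values: 0 (1 points).
  x = 6: rhs = 18, matching y values: none (0 points).
  x = 7: rhs = 15, matching y values: none (0 points).
  x = 8: rhs = 16, matching y values: 4, 15 (2 points).
  x = 9: rhs = 8, matching y values: none (0 points).
  x = 10: rhs = 16, matching y values: 4, 15 (2 points).
  x = 11: rhs = 8, matching y values: none (0 points).
  x = 12: rhs = 9, matching y values: 3, 16 (2 points).
  x = 13: rhs = 6, matching y values: 5, 14 (2 points).
  x = 14: rhs = 5, matching y values: 9, 10 (2 points).
  x = 15: rhs = 12, matching y values: none (0 points).
  x = 16: rhs = 14, matching y values: none (0 points).
  x = 17: rhs = 17, matching y values: 6, 13 (2 points).
  x = 18: rhs = 8, matching y values: none (0 points).
Total affine count: 17.
Full point count |E(F_19)| = 17 + 1 = 18.
Hasse bound: |18 − (19+1)| = |-2| = 2 ≤ 2√19 ≈ 8.7178 ✓.


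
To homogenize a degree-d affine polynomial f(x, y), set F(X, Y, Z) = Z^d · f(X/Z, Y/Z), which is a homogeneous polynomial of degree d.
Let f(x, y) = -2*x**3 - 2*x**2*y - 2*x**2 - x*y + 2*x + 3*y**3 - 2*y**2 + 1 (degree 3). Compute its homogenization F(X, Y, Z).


F(X, Y, Z) = -2*X**3 - 2*X**2*Y - 2*X**2*Z - X*Y*Z + 2*X*Z**2 + 3*Y**3 - 2*Y**2*Z + Z**3

deg(f) = 3.
Substitute x = X/Z, y = Y/Z into f, then multiply by Z^3.
  monomial -2·x^3·y^0 ↦ -2·X^3·Y^0·Z^0.
  monomial -2·x^2·y^1 ↦ -2·X^2·Y^1·Z^0.
  monomial -2·x^2·y^0 ↦ -2·X^2·Y^0·Z^1.
  monomial -1·x^1·y^1 ↦ -1·X^1·Y^1·Z^1.
  monomial 2·x^1·y^0 ↦ 2·X^1·Y^0·Z^2.
  monomial 3·x^0·y^3 ↦ 3·X^0·Y^3·Z^0.
  monomial -2·x^0·y^2 ↦ -2·X^0·Y^2·Z^1.
  monomial 1·x^0·y^0 ↦ 1·X^0·Y^0·Z^3.
Collecting: F(X, Y, Z) = -2*X**3 - 2*X**2*Y - 2*X**2*Z - X*Y*Z + 2*X*Z**2 + 3*Y**3 - 2*Y**2*Z + Z**3.


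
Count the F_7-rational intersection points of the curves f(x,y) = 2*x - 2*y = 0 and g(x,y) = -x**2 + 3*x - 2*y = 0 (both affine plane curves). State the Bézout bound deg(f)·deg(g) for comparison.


Common zeros: {(0, 0), (1, 1)}; count = 2; Bézout bound = 2.

deg(f) = 1, deg(g) = 2, so Bézout bound = 2.
Scan x ∈ F_7. For each x, list the y ∈ F_7 with f(x, y) ≡ 0 and those with g(x, y) ≡ 0 (mod 7); the common zeros in that column are the intersection.
  x = 0: f ≡ 0 at y ∈ {0}; g ≡ 0 at y ∈ {0}; common: {0}.
  x = 1: f ≡ 0 at y ∈ {1}; g ≡ 0 at y ∈ {1}; common: {1}.
  x = 2: f ≡ 0 at y ∈ {2}; g ≡ 0 at y ∈ {1}; common: ∅.
  x = 3: f ≡ 0 at y ∈ {3}; g ≡ 0 at y ∈ {0}; common: ∅.
  x = 4: f ≡ 0 at y ∈ {4}; g ≡ 0 at y ∈ {5}; common: ∅.
  x = 5: f ≡ 0 at y ∈ {5}; g ≡ 0 at y ∈ {2}; common: ∅.
  x = 6: f ≡ 0 at y ∈ {6}; g ≡ 0 at y ∈ {5}; common: ∅.
Collecting: common zeros = {(0, 0), (1, 1)}, so the count is 2.
Comparison with the Bézout bound: 2 ≤ 2 = deg(f)·deg(g), as expected for curves with no common component (the bound is attained).


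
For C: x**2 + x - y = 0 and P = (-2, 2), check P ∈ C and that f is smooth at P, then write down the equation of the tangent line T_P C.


Tangent line at P: -3*x - y - 4 = 0.

Step 1: f(-2, 2) = 0, so P lies on C.
Step 2: partial derivatives
  f_x(x, y) = 2*x + 1, f_y(x, y) = -1.
  f_x(P) = -3, f_y(P) = -1 (gradient nonzero, so P is smooth).
Step 3: tangent line at P: -3·(x − -2) + -1·(y − 2) = 0.
Expanding: -3*x - y - 4 = 0.


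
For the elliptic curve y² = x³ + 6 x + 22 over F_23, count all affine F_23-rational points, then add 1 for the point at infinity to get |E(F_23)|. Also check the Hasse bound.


Affine points = {(1, 11), (1, 12), (4, 8), (4, 15), (5, 4), (5, 19), (7, 4), (7, 19), (9, 0), (10, 1), (10, 22), (11, 4), (11, 19), (17, 0), (19, 7), (19, 16), (20, 0), (21, 5), (21, 18)}; affine count = 19; |E(F_23)| = 20.

Discriminant check: Δ ∝ 4a³ + 27b² = 4·6³ + 27·22² = 4·216 + 27·484 ≡ 17 (mod 23). Nonzero ⇒ E is nonsingular.
For each x ∈ F_23, compute rhs = x³ + 6·x + 22 mod 23, then count y ∈ F_23 with y² ≡ rhs.
  x = 0: rhs = 22, matching y values: none (0 points).
  x = 1: rhs = 6, matching y values: 11, 12 (2 points).
  x = 2: rhs = 19, matching y values: none (0 points).
  x = 3: rhs = 21, matching y values: none (0 points).
  x = 4: rhs = 18, matching y values: 8, 15 (2 points).
  x = 5: rhs = 16, matching y values: 4, 19 (2 points).
  x = 6: rhs = 21, matching y values: none (0 points).
  x = 7: rhs = 16, matching y values: 4, 19 (2 points).
  x = 8: rhs = 7, matching y values: none (0 points).
  x = 9: rhs = 0, matching y values: 0 (1 points).
  x = 10: rhs = 1, matching y values: 1, 22 (2 points).
  x = 11: rhs = 16, matching y values: 4, 19 (2 points).
  x = 12: rhs = 5, matching y values: none (0 points).
  x = 13: rhs = 20, matching y values: none (0 points).
  x = 14: rhs = 21, matching y values: none (0 points).
  x = 15: rhs = 14, matching y values: none (0 points).
  x = 16: rhs = 5, matching y values: none (0 points).
  x = 17: rhs = 0, matching y values: 0 (1 points).
  x = 18: rhs = 5, matching y values: none (0 points).
  x = 19: rhs = 3, matching y values: 7, 16 (2 points).
  x = 20: rhs = 0, matching y values: 0 (1 points).
  x = 21: rhs = 2, matching y values: 5, 18 (2 points).
  x = 22: rhs = 15, matching y values: none (0 points).
Total affine count: 19.
Full point count |E(F_23)| = 19 + 1 = 20.
Hasse bound: |20 − (23+1)| = |-4| = 4 ≤ 2√23 ≈ 9.5917 ✓.


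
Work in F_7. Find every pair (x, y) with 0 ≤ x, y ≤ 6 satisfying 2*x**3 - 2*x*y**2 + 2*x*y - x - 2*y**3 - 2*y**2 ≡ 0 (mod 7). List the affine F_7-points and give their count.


Affine F_7-points: {(0, 0), (0, 6), (2, 0), (4, 2), (4, 5), (5, 0), (5, 4), (6, 2)}; count = 8.

For each of the 49 pairs (x, y) ∈ F_7², evaluate f(x, y) mod 7. Record the zeros.
  x = 0: [0↦0, 1↦3, 2↦4, 3↦5, 4↦1, 5↦1, 6↦0]  zeros at y ∈ {0, 6}
  x = 1: [0↦1, 1↦4, 2↦1, 3↦1, 4↦6, 5↦4, 6↦4]  zeros at y ∈ ∅
  x = 2: [0↦0, 1↦3, 2↦3, 3↦2, 4↦2, 5↦5, 6↦6]  zeros at y ∈ {0}
  x = 3: [0↦2, 1↦5, 2↦1, 3↦6, 4↦1, 5↦2, 6↦4]  zeros at y ∈ ∅
  x = 4: [0↦5, 1↦1, 2↦0, 3↦4, 4↦1, 5↦0, 6↦3]  zeros at y ∈ {2, 5}
  x = 5: [0↦0, 1↦3, 2↦5, 3↦1, 4↦0, 5↦4, 6↦1]  zeros at y ∈ {0, 4}
  x = 6: [0↦6, 1↦2, 2↦0, 3↦2, 4↦3, 5↦5, 6↦3]  zeros at y ∈ {2}
Collecting zeros: affine points = {(0, 0), (0, 6), (2, 0), (4, 2), (4, 5), (5, 0), (5, 4), (6, 2)}.
Total count |C(F_7)_aff| = 8.


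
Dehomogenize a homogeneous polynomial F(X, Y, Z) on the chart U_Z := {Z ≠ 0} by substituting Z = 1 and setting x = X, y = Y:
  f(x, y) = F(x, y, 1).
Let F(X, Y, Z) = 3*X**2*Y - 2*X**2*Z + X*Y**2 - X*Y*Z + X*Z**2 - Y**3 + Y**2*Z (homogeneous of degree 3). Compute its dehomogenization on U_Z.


f(x, y) = 3*x**2*y - 2*x**2 + x*y**2 - x*y + x - y**3 + y**2

On U_Z we set Z = 1. Each monomial c·X^i·Y^j·Z^k in F becomes c·x^i·y^j·1^k = c·x^i·y^j.
Substituting Z = 1: F(X, Y, 1) = 3*x**2*y - 2*x**2 + x*y**2 - x*y + x - y**3 + y**2.
Note: deg(f) ≤ deg(F) = 3; strict inequality happens when F is divisible by Z (lost terms).


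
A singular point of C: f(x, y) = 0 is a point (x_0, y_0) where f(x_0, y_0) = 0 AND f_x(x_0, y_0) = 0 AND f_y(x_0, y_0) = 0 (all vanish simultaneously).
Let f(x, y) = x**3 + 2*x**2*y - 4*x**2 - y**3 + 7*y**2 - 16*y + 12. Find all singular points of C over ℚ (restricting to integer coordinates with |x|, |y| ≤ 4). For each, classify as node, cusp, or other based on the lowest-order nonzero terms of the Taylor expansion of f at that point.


Singular points: {(0, 2)}; classification: cusp.

Compute partial derivatives:
  f_x = 3*x**2 + 4*x*y - 8*x.
  f_y = 2*x**2 - 3*y**2 + 14*y - 16.
Scan x_0 ∈ {−4, ..., 4}. For each x_0, f_y(x_0, y) is a polynomial in y; find its integer roots y ∈ {−4, ..., 4}, then test f_x and f at those candidates.
  x = -4: f_y(-4, y) = -3*y**2 + 14*y + 16; no integer root y with |y| ≤ 4.
  x = -3: f_y(-3, y) = -3*y**2 + 14*y + 2; no integer root y with |y| ≤ 4.
  x = -2: f_y(-2, y) = -3*y**2 + 14*y - 8; vanishes at y ∈ {4}. (-2, 4): f_x = -4 ≠ 0.
  x = -1: f_y(-1, y) = -3*y**2 + 14*y - 14; no integer root y with |y| ≤ 4.
  x = 0: f_y(0, y) = -3*y**2 + 14*y - 16; vanishes at y ∈ {2}. (0, 2): f_x = 0, f = 0 — SINGULAR.
  x = 1: f_y(1, y) = -3*y**2 + 14*y - 14; no integer root y with |y| ≤ 4.
  x = 2: f_y(2, y) = -3*y**2 + 14*y - 8; vanishes at y ∈ {4}. (2, 4): f_x = 28 ≠ 0.
  x = 3: f_y(3, y) = -3*y**2 + 14*y + 2; no integer root y with |y| ≤ 4.
  x = 4: f_y(4, y) = -3*y**2 + 14*y + 16; no integer root y with |y| ≤ 4.
Only singular point on the grid: (0, 2).
Classify: substitute x = 0 + u, y = 2 + v and expand: f = u**3 + 2*u**2*v - v**3 + v**2.
No constant or linear terms (consistent with a singular point). Quadratic part: v**2. Cubic part: u**3 + 2*u**2*v - v**3.
The quadratic part v**2 is a perfect square, so there is a single (double) tangent line v = 0, i.e. y = 2. Restricting the cubic part to that line (v = 0) leaves u**3 ≠ 0, so f is not divisible by v and the branch is v² ≈ -u**3 to lowest order — this is a cusp.
Classification: cusp.


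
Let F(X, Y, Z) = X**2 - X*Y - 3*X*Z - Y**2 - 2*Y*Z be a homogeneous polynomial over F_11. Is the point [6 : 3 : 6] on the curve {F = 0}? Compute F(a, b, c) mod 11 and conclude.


F(6,3,6) ≡ 8 (mod 11); P is NOT on the curve.

Evaluate F(6, 3, 6) term-by-term (mod 11).
  X**2 ↦ 1·36·1·1 = 36
  -X*Y ↦ -1·6·3·1 = -18
  -3*X*Z ↦ -3·6·1·6 = -108
  -Y**2 ↦ -1·1·9·1 = -9
  -2*Y*Z ↦ -2·1·3·6 = -36
Sum: F(6, 3, 6) = (36) + (-18) + (-108) + (-9) + (-36) = -135.
Reducing mod 11: -135 ≡ 8 (mod 11).
Since F(a, b, c) ≡ 8 ≠ 0 (mod 11), P does NOT lie on the curve.


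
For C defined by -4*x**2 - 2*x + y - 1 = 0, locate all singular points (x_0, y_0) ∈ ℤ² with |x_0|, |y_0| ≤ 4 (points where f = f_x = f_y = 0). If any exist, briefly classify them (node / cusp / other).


No singular points in the scanned grid; C is smooth there.

Compute partial derivatives:
  f_x = -8*x - 2.
  f_y = 1.
f_y = 1 is a nonzero constant, so f_y never vanishes: no point (x, y) can satisfy f = f_x = f_y = 0. In particular no (x, y) ∈ {−4, ..., 4}² is singular; the curve is smooth.


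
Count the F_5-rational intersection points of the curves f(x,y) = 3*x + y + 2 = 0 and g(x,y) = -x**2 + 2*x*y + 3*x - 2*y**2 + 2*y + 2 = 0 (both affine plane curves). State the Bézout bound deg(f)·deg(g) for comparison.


Common zeros: {(0, 3)}; count = 1; Bézout bound = 2.

deg(f) = 1, deg(g) = 2, so Bézout bound = 2.
Scan x ∈ F_5. For each x, list the y ∈ F_5 with f(x, y) ≡ 0 and those with g(x, y) ≡ 0 (mod 5); the common zeros in that column are the intersection.
  x = 0: f ≡ 0 at y ∈ {3}; g ≡ 0 at y ∈ {3}; common: {3}.
  x = 1: f ≡ 0 at y ∈ {0}; g ≡ 0 at y ∈ ∅; common: ∅.
  x = 2: f ≡ 0 at y ∈ {2}; g ≡ 0 at y ∈ ∅; common: ∅.
  x = 3: f ≡ 0 at y ∈ {4}; g ≡ 0 at y ∈ {2}; common: ∅.
  x = 4: f ≡ 0 at y ∈ {1}; g ≡ 0 at y ∈ {2, 3}; common: ∅.
Collecting: common zeros = {(0, 3)}, so the count is 1.
Comparison with the Bézout bound: 1 ≤ 2 = deg(f)·deg(g), as expected for curves with no common component (the affine F_5-count falls short of the bound because intersections may lie at infinity, over extension fields, or carry multiplicity).


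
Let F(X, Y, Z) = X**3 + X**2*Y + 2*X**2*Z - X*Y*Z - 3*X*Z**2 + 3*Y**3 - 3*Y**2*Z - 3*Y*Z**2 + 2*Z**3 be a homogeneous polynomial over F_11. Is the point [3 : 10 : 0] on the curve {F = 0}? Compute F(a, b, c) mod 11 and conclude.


F(3,10,0) ≡ 4 (mod 11); P is NOT on the curve.

Evaluate F(3, 10, 0) term-by-term (mod 11).
  X**3 ↦ 1·27·1·1 = 27
  X**2*Y ↦ 1·9·10·1 = 90
  2*X**2*Z ↦ 2·9·1·0 = 0
  -X*Y*Z ↦ -1·3·10·0 = 0
  -3*X*Z**2 ↦ -3·3·1·0 = 0
  3*Y**3 ↦ 3·1·1000·1 = 3000
  -3*Y**2*Z ↦ -3·1·100·0 = 0
  -3*Y*Z**2 ↦ -3·1·10·0 = 0
  2*Z**3 ↦ 2·1·1·0 = 0
Sum: F(3, 10, 0) = (27) + (90) + (0) + (0) + (0) + (3000) + (0) + (0) + (0) = 3117.
Reducing mod 11: 3117 ≡ 4 (mod 11).
Since F(a, b, c) ≡ 4 ≠ 0 (mod 11), P does NOT lie on the curve.


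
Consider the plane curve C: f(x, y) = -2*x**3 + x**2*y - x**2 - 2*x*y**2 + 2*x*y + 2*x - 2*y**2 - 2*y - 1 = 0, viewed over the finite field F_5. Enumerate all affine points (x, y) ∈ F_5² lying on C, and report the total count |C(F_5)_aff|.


Affine F_5-points: {(0, 1), (0, 3), (1, 1), (1, 3), (4, 1)}; count = 5.

For each of the 25 pairs (x, y) ∈ F_5², evaluate f(x, y) mod 5. Record the zeros.
  x = 0: [0↦4, 1↦0, 2↦2, 3↦0, 4↦4]  zeros at y ∈ {1, 3}
  x = 1: [0↦3, 1↦0, 2↦4, 3↦0, 4↦3]  zeros at y ∈ {1, 3}
  x = 2: [0↦3, 1↦3, 2↦1, 3↦2, 4↦1]  zeros at y ∈ ∅
  x = 3: [0↦2, 1↦2, 2↦1, 3↦4, 4↦1]  zeros at y ∈ ∅
  x = 4: [0↦3, 1↦0, 2↦2, 3↦4, 4↦1]  zeros at y ∈ {1}
Collecting zeros: affine points = {(0, 1), (0, 3), (1, 1), (1, 3), (4, 1)}.
Total count |C(F_5)_aff| = 5.


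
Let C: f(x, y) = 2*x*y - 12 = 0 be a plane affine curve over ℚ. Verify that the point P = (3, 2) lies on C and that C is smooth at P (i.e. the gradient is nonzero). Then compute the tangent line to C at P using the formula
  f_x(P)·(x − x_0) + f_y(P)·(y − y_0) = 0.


Tangent line at P: 4*x + 6*y - 24 = 0.

Step 1: f(3, 2) = 0, so P lies on C.
Step 2: partial derivatives
  f_x(x, y) = 2*y, f_y(x, y) = 2*x.
  f_x(P) = 4, f_y(P) = 6 (gradient nonzero, so P is smooth).
Step 3: tangent line at P: 4·(x − 3) + 6·(y − 2) = 0.
Expanding: 4*x + 6*y - 24 = 0.


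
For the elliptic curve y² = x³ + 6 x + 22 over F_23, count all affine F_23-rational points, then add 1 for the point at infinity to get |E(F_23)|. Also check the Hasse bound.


Affine points = {(1, 11), (1, 12), (4, 8), (4, 15), (5, 4), (5, 19), (7, 4), (7, 19), (9, 0), (10, 1), (10, 22), (11, 4), (11, 19), (17, 0), (19, 7), (19, 16), (20, 0), (21, 5), (21, 18)}; affine count = 19; |E(F_23)| = 20.

Discriminant check: Δ ∝ 4a³ + 27b² = 4·6³ + 27·22² = 4·216 + 27·484 ≡ 17 (mod 23). Nonzero ⇒ E is nonsingular.
For each x ∈ F_23, compute rhs = x³ + 6·x + 22 mod 23, then count y ∈ F_23 with y² ≡ rhs.
  x = 0: rhs = 22, matching y values: none (0 points).
  x = 1: rhs = 6, matching y values: 11, 12 (2 points).
  x = 2: rhs = 19, matching y values: none (0 points).
  x = 3: rhs = 21, matching y values: none (0 points).
  x = 4: rhs = 18, matching y values: 8, 15 (2 points).
  x = 5: rhs = 16, matching y values: 4, 19 (2 points).
  x = 6: rhs = 21, matching y values: none (0 points).
  x = 7: rhs = 16, matching y values: 4, 19 (2 points).
  x = 8: rhs = 7, matching y values: none (0 points).
  x = 9: rhs = 0, matching y values: 0 (1 points).
  x = 10: rhs = 1, matching y values: 1, 22 (2 points).
  x = 11: rhs = 16, matching y values: 4, 19 (2 points).
  x = 12: rhs = 5, matching y values: none (0 points).
  x = 13: rhs = 20, matching y values: none (0 points).
  x = 14: rhs = 21, matching y values: none (0 points).
  x = 15: rhs = 14, matching y values: none (0 points).
  x = 16: rhs = 5, matching y values: none (0 points).
  x = 17: rhs = 0, matching y values: 0 (1 points).
  x = 18: rhs = 5, matching y values: none (0 points).
  x = 19: rhs = 3, matching y values: 7, 16 (2 points).
  x = 20: rhs = 0, matching y values: 0 (1 points).
  x = 21: rhs = 2, matching y values: 5, 18 (2 points).
  x = 22: rhs = 15, matching y values: none (0 points).
Total affine count: 19.
Full point count |E(F_23)| = 19 + 1 = 20.
Hasse bound: |20 − (23+1)| = |-4| = 4 ≤ 2√23 ≈ 9.5917 ✓.


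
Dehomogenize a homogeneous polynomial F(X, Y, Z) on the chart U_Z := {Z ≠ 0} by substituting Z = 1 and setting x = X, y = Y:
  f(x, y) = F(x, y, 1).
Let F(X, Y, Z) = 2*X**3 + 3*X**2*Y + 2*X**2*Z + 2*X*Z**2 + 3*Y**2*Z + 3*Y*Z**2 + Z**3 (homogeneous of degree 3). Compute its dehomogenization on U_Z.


f(x, y) = 2*x**3 + 3*x**2*y + 2*x**2 + 2*x + 3*y**2 + 3*y + 1

On U_Z we set Z = 1. Each monomial c·X^i·Y^j·Z^k in F becomes c·x^i·y^j·1^k = c·x^i·y^j.
Substituting Z = 1: F(X, Y, 1) = 2*x**3 + 3*x**2*y + 2*x**2 + 2*x + 3*y**2 + 3*y + 1.
Note: deg(f) ≤ deg(F) = 3; strict inequality happens when F is divisible by Z (lost terms).


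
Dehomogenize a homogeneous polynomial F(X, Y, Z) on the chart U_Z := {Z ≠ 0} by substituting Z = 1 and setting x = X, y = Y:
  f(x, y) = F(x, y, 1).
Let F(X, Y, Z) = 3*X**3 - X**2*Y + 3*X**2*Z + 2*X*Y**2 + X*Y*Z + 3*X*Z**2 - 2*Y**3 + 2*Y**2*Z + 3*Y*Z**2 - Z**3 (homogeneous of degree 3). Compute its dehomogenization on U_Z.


f(x, y) = 3*x**3 - x**2*y + 3*x**2 + 2*x*y**2 + x*y + 3*x - 2*y**3 + 2*y**2 + 3*y - 1

On U_Z we set Z = 1. Each monomial c·X^i·Y^j·Z^k in F becomes c·x^i·y^j·1^k = c·x^i·y^j.
Substituting Z = 1: F(X, Y, 1) = 3*x**3 - x**2*y + 3*x**2 + 2*x*y**2 + x*y + 3*x - 2*y**3 + 2*y**2 + 3*y - 1.
Note: deg(f) ≤ deg(F) = 3; strict inequality happens when F is divisible by Z (lost terms).


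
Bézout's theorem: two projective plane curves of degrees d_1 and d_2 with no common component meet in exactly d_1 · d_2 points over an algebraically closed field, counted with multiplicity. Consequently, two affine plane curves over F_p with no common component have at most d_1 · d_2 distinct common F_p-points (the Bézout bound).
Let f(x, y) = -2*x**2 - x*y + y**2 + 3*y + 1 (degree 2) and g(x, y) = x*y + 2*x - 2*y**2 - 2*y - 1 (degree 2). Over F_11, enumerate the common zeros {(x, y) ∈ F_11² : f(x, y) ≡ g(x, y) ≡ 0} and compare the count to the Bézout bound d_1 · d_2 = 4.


Common zeros: {(4, 5), (4, 7)}; count = 2; Bézout bound = 4.

deg(f) = 2, deg(g) = 2, so Bézout bound = 4.
Scan x ∈ F_11. For each x, list the y ∈ F_11 with f(x, y) ≡ 0 and those with g(x, y) ≡ 0 (mod 11); the common zeros in that column are the intersection.
  x = 0: f ≡ 0 at y ∈ {2, 6}; g ≡ 0 at y ∈ ∅; common: ∅.
  x = 1: f ≡ 0 at y ∈ ∅; g ≡ 0 at y ∈ {6, 10}; common: ∅.
  x = 2: f ≡ 0 at y ∈ ∅; g ≡ 0 at y ∈ ∅; common: ∅.
  x = 3: f ≡ 0 at y ∈ ∅; g ≡ 0 at y ∈ ∅; common: ∅.
  x = 4: f ≡ 0 at y ∈ {5, 7}; g ≡ 0 at y ∈ {5, 7}; common: {5, 7}.
  x = 5: f ≡ 0 at y ∈ ∅; g ≡ 0 at y ∈ {3, 4}; common: ∅.
  x = 6: f ≡ 0 at y ∈ ∅; g ≡ 0 at y ∈ {0, 2}; common: ∅.
  x = 7: f ≡ 0 at y ∈ ∅; g ≡ 0 at y ∈ ∅; common: ∅.
  x = 8: f ≡ 0 at y ∈ {6, 10}; g ≡ 0 at y ∈ ∅; common: ∅.
  x = 9: f ≡ 0 at y ∈ {7, 10}; g ≡ 0 at y ∈ {1, 8}; common: ∅.
  x = 10: f ≡ 0 at y ∈ {2, 5}; g ≡ 0 at y ∈ ∅; common: ∅.
Collecting: common zeros = {(4, 5), (4, 7)}, so the count is 2.
Comparison with the Bézout bound: 2 ≤ 4 = deg(f)·deg(g), as expected for curves with no common component (the affine F_11-count falls short of the bound because intersections may lie at infinity, over extension fields, or carry multiplicity).


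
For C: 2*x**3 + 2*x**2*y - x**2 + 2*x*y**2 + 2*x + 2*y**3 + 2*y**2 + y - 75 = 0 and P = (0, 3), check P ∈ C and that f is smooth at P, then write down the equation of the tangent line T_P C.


Tangent line at P: 20*x + 67*y - 201 = 0.

Step 1: f(0, 3) = 0, so P lies on C.
Step 2: partial derivatives
  f_x(x, y) = 6*x**2 + 4*x*y - 2*x + 2*y**2 + 2, f_y(x, y) = 2*x**2 + 4*x*y + 6*y**2 + 4*y + 1.
  f_x(P) = 20, f_y(P) = 67 (gradient nonzero, so P is smooth).
Step 3: tangent line at P: 20·(x − 0) + 67·(y − 3) = 0.
Expanding: 20*x + 67*y - 201 = 0.


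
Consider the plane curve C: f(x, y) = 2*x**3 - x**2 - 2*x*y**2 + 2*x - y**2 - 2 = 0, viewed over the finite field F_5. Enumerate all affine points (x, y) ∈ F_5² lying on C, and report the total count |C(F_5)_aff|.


Affine F_5-points: ∅; count = 0.

For each of the 25 pairs (x, y) ∈ F_5², evaluate f(x, y) mod 5. Record the zeros.
  x = 0: [0↦3, 1↦2, 2↦4, 3↦4, 4↦2]  zeros at y ∈ ∅
  x = 1: [0↦1, 1↦3, 2↦4, 3↦4, 4↦3]  zeros at y ∈ ∅
  x = 2: [0↦4, 1↦4, 2↦4, 3↦4, 4↦4]  zeros at y ∈ ∅
  x = 3: [0↦4, 1↦2, 2↦1, 3↦1, 4↦2]  zeros at y ∈ ∅
  x = 4: [0↦3, 1↦4, 2↦2, 3↦2, 4↦4]  zeros at y ∈ ∅
Collecting zeros: affine points = ∅.
Total count |C(F_5)_aff| = 0.


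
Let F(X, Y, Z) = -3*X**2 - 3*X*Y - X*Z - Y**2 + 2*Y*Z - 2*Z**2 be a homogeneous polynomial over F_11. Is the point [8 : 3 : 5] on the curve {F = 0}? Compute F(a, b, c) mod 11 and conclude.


F(8,3,5) ≡ 8 (mod 11); P is NOT on the curve.

Evaluate F(8, 3, 5) term-by-term (mod 11).
  -3*X**2 ↦ -3·64·1·1 = -192
  -3*X*Y ↦ -3·8·3·1 = -72
  -X*Z ↦ -1·8·1·5 = -40
  -Y**2 ↦ -1·1·9·1 = -9
  2*Y*Z ↦ 2·1·3·5 = 30
  -2*Z**2 ↦ -2·1·1·25 = -50
Sum: F(8, 3, 5) = (-192) + (-72) + (-40) + (-9) + (30) + (-50) = -333.
Reducing mod 11: -333 ≡ 8 (mod 11).
Since F(a, b, c) ≡ 8 ≠ 0 (mod 11), P does NOT lie on the curve.


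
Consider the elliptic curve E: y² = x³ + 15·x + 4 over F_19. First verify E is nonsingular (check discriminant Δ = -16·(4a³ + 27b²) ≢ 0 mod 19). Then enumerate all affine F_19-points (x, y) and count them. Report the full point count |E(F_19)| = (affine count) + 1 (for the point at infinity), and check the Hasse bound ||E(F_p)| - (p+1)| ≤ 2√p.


Affine points = {(0, 2), (0, 17), (1, 1), (1, 18), (2, 2), (2, 17), (3, 0), (6, 5), (6, 14), (8, 3), (8, 16), (17, 2), (17, 17), (18, 8), (18, 11)}; affine count = 15; |E(F_19)| = 16.

Discriminant check: Δ ∝ 4a³ + 27b² = 4·15³ + 27·4² = 4·3375 + 27·16 ≡ 5 (mod 19). Nonzero ⇒ E is nonsingular.
For each x ∈ F_19, compute rhs = x³ + 15·x + 4 mod 19, then count y ∈ F_19 with y² ≡ rhs.
  x = 0: rhs = 4, matching y values: 2, 17 (2 points).
  x = 1: rhs = 1, matching y values: 1, 18 (2 points).
  x = 2: rhs = 4, matching y values: 2, 17 (2 points).
  x = 3: rhs = 0, matching y values: 0 (1 points).
  x = 4: rhs = 14, matching y values: none (0 points).
  x = 5: rhs = 14, matching y values: none (0 points).
  x = 6: rhs = 6, matching y values: 5, 14 (2 points).
  x = 7: rhs = 15, matching y values: none (0 points).
  x = 8: rhs = 9, matching y values: 3, 16 (2 points).
  x = 9: rhs = 13, matching y values: none (0 points).
  x = 10: rhs = 14, matching y values: none (0 points).
  x = 11: rhs = 18, matching y values: none (0 points).
  x = 12: rhs = 12, matching y values: none (0 points).
  x = 13: rhs = 2, matching y values: none (0 points).
  x = 14: rhs = 13, matching y values: none (0 points).
  x = 15: rhs = 13, matching y values: none (0 points).
  x = 16: rhs = 8, matching y values: none (0 points).
  x = 17: rhs = 4, matching y values: 2, 17 (2 points).
  x = 18: rhs = 7, matching y values: 8, 11 (2 points).
Total affine count: 15.
Full point count |E(F_19)| = 15 + 1 = 16.
Hasse bound: |16 − (19+1)| = |-4| = 4 ≤ 2√19 ≈ 8.7178 ✓.
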